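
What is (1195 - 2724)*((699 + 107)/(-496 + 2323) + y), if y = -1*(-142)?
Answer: -397906960/1827 ≈ -2.1779e+5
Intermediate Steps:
y = 142
(1195 - 2724)*((699 + 107)/(-496 + 2323) + y) = (1195 - 2724)*((699 + 107)/(-496 + 2323) + 142) = -1529*(806/1827 + 142) = -1529*260240/1827 = -397906960/1827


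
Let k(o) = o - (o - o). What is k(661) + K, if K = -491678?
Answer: -491017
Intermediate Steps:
k(o) = o (k(o) = o - 1*0 = o + 0 = o)
k(661) + K = 661 - 491678 = -491017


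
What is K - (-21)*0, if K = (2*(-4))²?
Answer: 64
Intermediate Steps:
K = 64 (K = (-8)² = 64)
K - (-21)*0 = 64 - (-21)*0 = 64 - 7*0 = 64 + 0 = 64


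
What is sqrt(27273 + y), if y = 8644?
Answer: 7*sqrt(733) ≈ 189.52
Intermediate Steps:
sqrt(27273 + y) = sqrt(27273 + 8644) = sqrt(35917) = 7*sqrt(733)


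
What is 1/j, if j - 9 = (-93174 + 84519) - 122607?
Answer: -1/131253 ≈ -7.6189e-6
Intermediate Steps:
j = -131253 (j = 9 + ((-93174 + 84519) - 122607) = 9 + (-8655 - 122607) = 9 - 131262 = -131253)
1/j = 1/(-131253) = -1/131253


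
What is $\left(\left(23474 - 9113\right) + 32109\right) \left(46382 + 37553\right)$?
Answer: $3900459450$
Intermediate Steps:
$\left(\left(23474 - 9113\right) + 32109\right) \left(46382 + 37553\right) = \left(14361 + 32109\right) 83935 = 46470 \cdot 83935 = 3900459450$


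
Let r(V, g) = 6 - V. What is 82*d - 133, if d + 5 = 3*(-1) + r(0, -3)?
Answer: -297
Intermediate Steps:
d = -2 (d = -5 + (3*(-1) + (6 - 1*0)) = -5 + (-3 + (6 + 0)) = -5 + (-3 + 6) = -5 + 3 = -2)
82*d - 133 = 82*(-2) - 133 = -164 - 133 = -297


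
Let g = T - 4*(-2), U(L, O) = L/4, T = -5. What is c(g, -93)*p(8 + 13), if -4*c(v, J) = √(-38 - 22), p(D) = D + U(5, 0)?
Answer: -89*I*√15/8 ≈ -43.087*I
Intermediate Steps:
U(L, O) = L/4 (U(L, O) = L*(¼) = L/4)
p(D) = 5/4 + D (p(D) = D + (¼)*5 = D + 5/4 = 5/4 + D)
g = 3 (g = -5 - 4*(-2) = -5 + 8 = 3)
c(v, J) = -I*√15/2 (c(v, J) = -√(-38 - 22)/4 = -I*√15/2)
c(g, -93)*p(8 + 13) = (-I*√15/2)*(5/4 + (8 + 13)) = (-I*√15/2)*(5/4 + 21) = -I*√15/2*(89/4) = -89*I*√15/8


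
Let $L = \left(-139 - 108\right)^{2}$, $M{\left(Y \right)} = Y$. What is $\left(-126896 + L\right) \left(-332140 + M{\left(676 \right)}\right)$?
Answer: $21839168568$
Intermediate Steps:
$L = 61009$ ($L = \left(-247\right)^{2} = 61009$)
$\left(-126896 + L\right) \left(-332140 + M{\left(676 \right)}\right) = \left(-126896 + 61009\right) \left(-332140 + 676\right) = \left(-65887\right) \left(-331464\right) = 21839168568$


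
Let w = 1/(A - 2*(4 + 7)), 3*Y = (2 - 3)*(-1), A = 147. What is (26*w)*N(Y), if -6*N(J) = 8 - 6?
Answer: -26/375 ≈ -0.069333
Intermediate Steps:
Y = 1/3 (Y = ((2 - 3)*(-1))/3 = (-1*(-1))/3 = (1/3)*1 = 1/3 ≈ 0.33333)
w = 1/125 (w = 1/(147 - 2*(4 + 7)) = 1/(147 - 2*11) = 1/(147 - 22) = 1/125 ≈ 0.0080000)
N(J) = -1/3 (N(J) = -(8 - 6)/6 = -1/6*2 = -1/3)
(26*w)*N(Y) = (26*(1/125))*(-1/3) = (26/125)*(-1/3) = -26/375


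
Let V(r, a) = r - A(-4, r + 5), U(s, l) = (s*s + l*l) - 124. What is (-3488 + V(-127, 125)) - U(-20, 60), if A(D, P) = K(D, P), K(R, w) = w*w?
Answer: -22375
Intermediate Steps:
K(R, w) = w**2
A(D, P) = P**2
U(s, l) = -124 + l**2 + s**2 (U(s, l) = (s**2 + l**2) - 124 = (l**2 + s**2) - 124 = -124 + l**2 + s**2)
V(r, a) = r - (5 + r)**2 (V(r, a) = r - (r + 5)**2 = r - (5 + r)**2)
(-3488 + V(-127, 125)) - U(-20, 60) = (-3488 + (-127 - (5 - 127)**2)) - (-124 + 60**2 + (-20)**2) = (-3488 + (-127 - 1*(-122)**2)) - (-124 + 3600 + 400) = (-3488 + (-127 - 1*14884)) - 1*3876 = (-3488 + (-127 - 14884)) - 3876 = (-3488 - 15011) - 3876 = -18499 - 3876 = -22375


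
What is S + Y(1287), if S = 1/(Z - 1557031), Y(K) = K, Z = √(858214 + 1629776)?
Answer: 3120129499894646/2424343046971 - √2487990/2424343046971 ≈ 1287.0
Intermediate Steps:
Z = √2487990 ≈ 1577.3
S = 1/(-1557031 + √2487990) (S = 1/(√2487990 - 1557031) = 1/(-1557031 + √2487990) ≈ -6.4290e-7)
S + Y(1287) = (-1557031/2424343046971 - √2487990/2424343046971) + 1287 = 3120129499894646/2424343046971 - √2487990/2424343046971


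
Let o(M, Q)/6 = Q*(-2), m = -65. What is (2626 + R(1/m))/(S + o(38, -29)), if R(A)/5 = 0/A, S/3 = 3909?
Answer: 2626/12075 ≈ 0.21747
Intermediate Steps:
S = 11727 (S = 3*3909 = 11727)
R(A) = 0 (R(A) = 5*(0/A) = 5*0 = 0)
o(M, Q) = -12*Q (o(M, Q) = 6*(Q*(-2)) = 6*(-2*Q) = -12*Q)
(2626 + R(1/m))/(S + o(38, -29)) = (2626 + 0)/(11727 - 12*(-29)) = 2626/(11727 + 348) = 2626/12075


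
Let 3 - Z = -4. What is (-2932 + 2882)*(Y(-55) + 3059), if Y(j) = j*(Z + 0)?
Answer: -133700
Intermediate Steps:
Z = 7 (Z = 3 - 1*(-4) = 3 + 4 = 7)
Y(j) = 7*j (Y(j) = j*(7 + 0) = j*7 = 7*j)
(-2932 + 2882)*(Y(-55) + 3059) = (-2932 + 2882)*(7*(-55) + 3059) = -50*(-385 + 3059) = -50*2674 = -133700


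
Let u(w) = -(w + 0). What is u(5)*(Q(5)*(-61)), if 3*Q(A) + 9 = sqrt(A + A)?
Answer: -915 + 305*sqrt(10)/3 ≈ -593.50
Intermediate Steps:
Q(A) = -3 + sqrt(2)*sqrt(A)/3 (Q(A) = -3 + sqrt(A + A)/3 = -3 + sqrt(2*A)/3 = -3 + (sqrt(2)*sqrt(A))/3 = -3 + sqrt(2)*sqrt(A)/3)
u(w) = -w
u(5)*(Q(5)*(-61)) = (-1*5)*((-3 + sqrt(2)*sqrt(5)/3)*(-61)) = -5*(-3 + sqrt(10)/3)*(-61) = -5*(183 - 61*sqrt(10)/3) = -915 + 305*sqrt(10)/3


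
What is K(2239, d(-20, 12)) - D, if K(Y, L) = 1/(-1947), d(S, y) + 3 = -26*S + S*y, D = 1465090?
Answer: -2852530231/1947 ≈ -1.4651e+6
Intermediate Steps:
d(S, y) = -3 - 26*S + S*y (d(S, y) = -3 + (-26*S + S*y) = -3 - 26*S + S*y)
K(Y, L) = -1/1947
K(2239, d(-20, 12)) - D = -1/1947 - 1*1465090 = -1/1947 - 1465090 = -2852530231/1947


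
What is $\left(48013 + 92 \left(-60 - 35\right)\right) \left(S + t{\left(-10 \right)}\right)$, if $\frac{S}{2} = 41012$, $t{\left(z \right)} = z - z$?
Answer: $3221328552$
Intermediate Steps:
$t{\left(z \right)} = 0$
$S = 82024$ ($S = 2 \cdot 41012 = 82024$)
$\left(48013 + 92 \left(-60 - 35\right)\right) \left(S + t{\left(-10 \right)}\right) = \left(48013 + 92 \left(-60 - 35\right)\right) \left(82024 + 0\right) = \left(48013 + 92 \left(-95\right)\right) 82024 = \left(48013 - 8740\right) 82024 = 39273 \cdot 82024 = 3221328552$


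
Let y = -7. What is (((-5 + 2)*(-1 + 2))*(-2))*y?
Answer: -42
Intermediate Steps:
(((-5 + 2)*(-1 + 2))*(-2))*y = (((-5 + 2)*(-1 + 2))*(-2))*(-7) = (-3*1*(-2))*(-7) = -3*(-2)*(-7) = 6*(-7) = -42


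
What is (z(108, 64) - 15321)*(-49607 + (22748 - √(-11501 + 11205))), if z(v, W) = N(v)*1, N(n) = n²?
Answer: 98223363 + 7314*I*√74 ≈ 9.8223e+7 + 62917.0*I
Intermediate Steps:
z(v, W) = v² (z(v, W) = v²*1 = v²)
(z(108, 64) - 15321)*(-49607 + (22748 - √(-11501 + 11205))) = (108² - 15321)*(-49607 + (22748 - √(-11501 + 11205))) = (11664 - 15321)*(-49607 + (22748 - √(-296))) = -3657*(-49607 + (22748 - 2*I*√74)) = -3657*(-26859 - 2*I*√74) = 98223363 + 7314*I*√74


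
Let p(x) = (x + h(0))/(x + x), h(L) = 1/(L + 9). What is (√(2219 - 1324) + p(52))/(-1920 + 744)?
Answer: -67/157248 - √895/1176 ≈ -0.025865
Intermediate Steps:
h(L) = 1/(9 + L)
p(x) = (⅑ + x)/(2*x) (p(x) = (x + 1/(9 + 0))/(x + x) = (x + 1/9)/((2*x)) = (x + ⅑)*(1/(2*x)) = (⅑ + x)*(1/(2*x)) = (⅑ + x)/(2*x))
(√(2219 - 1324) + p(52))/(-1920 + 744) = (√(2219 - 1324) + (1/18)*(1 + 9*52)/52)/(-1920 + 744) = (√895 + (1/18)*(1/52)*(1 + 468))/(-1176) = (√895 + (1/18)*(1/52)*469)*(-1/1176) = (√895 + 469/936)*(-1/1176) = (469/936 + √895)*(-1/1176) = -67/157248 - √895/1176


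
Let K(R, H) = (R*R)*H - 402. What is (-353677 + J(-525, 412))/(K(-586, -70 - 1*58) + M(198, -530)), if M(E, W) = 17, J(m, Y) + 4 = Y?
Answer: 353269/43955073 ≈ 0.0080370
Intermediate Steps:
J(m, Y) = -4 + Y
K(R, H) = -402 + H*R² (K(R, H) = R²*H - 402 = H*R² - 402 = -402 + H*R²)
(-353677 + J(-525, 412))/(K(-586, -70 - 1*58) + M(198, -530)) = (-353677 + (-4 + 412))/((-402 + (-70 - 1*58)*(-586)²) + 17) = (-353677 + 408)/((-402 + (-70 - 58)*343396) + 17) = -353269/((-402 - 128*343396) + 17) = -353269/((-402 - 43954688) + 17) = -353269/(-43955090 + 17) = -353269/(-43955073) = -353269*(-1/43955073) = 353269/43955073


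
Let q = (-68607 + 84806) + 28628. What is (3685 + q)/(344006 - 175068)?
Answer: 24256/84469 ≈ 0.28716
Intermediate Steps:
q = 44827 (q = 16199 + 28628 = 44827)
(3685 + q)/(344006 - 175068) = (3685 + 44827)/(344006 - 175068) = 48512/168938 = 48512*(1/168938) = 24256/84469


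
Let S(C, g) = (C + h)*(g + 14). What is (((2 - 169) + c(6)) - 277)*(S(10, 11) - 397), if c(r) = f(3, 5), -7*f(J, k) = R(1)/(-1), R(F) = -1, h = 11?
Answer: -397952/7 ≈ -56850.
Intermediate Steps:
f(J, k) = -⅐ (f(J, k) = -(-1)/(7*(-1)) = -(-1)*(-1)/7 = -⅐*1 = -⅐)
S(C, g) = (11 + C)*(14 + g) (S(C, g) = (C + 11)*(g + 14) = (11 + C)*(14 + g))
c(r) = -⅐
(((2 - 169) + c(6)) - 277)*(S(10, 11) - 397) = (((2 - 169) - ⅐) - 277)*((154 + 11*11 + 14*10 + 10*11) - 397) = ((-167 - ⅐) - 277)*((154 + 121 + 140 + 110) - 397) = (-1170/7 - 277)*(525 - 397) = -3109/7*128 = -397952/7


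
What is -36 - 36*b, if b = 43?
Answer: -1584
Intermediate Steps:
-36 - 36*b = -36 - 36*43 = -36 - 1548 = -1584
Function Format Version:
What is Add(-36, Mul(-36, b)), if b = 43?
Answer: -1584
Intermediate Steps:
Add(-36, Mul(-36, b)) = Add(-36, Mul(-36, 43)) = Add(-36, -1548) = -1584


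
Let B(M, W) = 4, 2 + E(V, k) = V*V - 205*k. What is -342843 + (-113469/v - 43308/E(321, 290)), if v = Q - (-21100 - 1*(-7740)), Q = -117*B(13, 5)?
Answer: -192665918357061/561949388 ≈ -3.4285e+5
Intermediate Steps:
E(V, k) = -2 + V**2 - 205*k (E(V, k) = -2 + (V*V - 205*k) = -2 + (V**2 - 205*k) = -2 + V**2 - 205*k)
Q = -468 (Q = -117*4 = -468)
v = 12892 (v = -468 - (-21100 - 1*(-7740)) = -468 - (-21100 + 7740) = -468 - 1*(-13360) = -468 + 13360 = 12892)
-342843 + (-113469/v - 43308/E(321, 290)) = -342843 + (-113469/12892 - 43308/(-2 + 321**2 - 205*290)) = -342843 + (-113469*1/12892 - 43308/(-2 + 103041 - 59450)) = -342843 + (-113469/12892 - 43308/43589) = -342843 - 5504326977/561949388 = -192665918357061/561949388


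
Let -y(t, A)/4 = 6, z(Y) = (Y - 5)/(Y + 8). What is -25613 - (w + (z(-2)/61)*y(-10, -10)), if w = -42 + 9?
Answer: -1560408/61 ≈ -25580.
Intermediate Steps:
z(Y) = (-5 + Y)/(8 + Y)
y(t, A) = -24 (y(t, A) = -4*6 = -24)
w = -33
-25613 - (w + (z(-2)/61)*y(-10, -10)) = -25613 - (-33 + (((-5 - 2)/(8 - 2))/61)*(-24)) = -25613 - (-33 + ((-7/6)*(1/61))*(-24)) = -25613 - (-33 + (((1/6)*(-7))*(1/61))*(-24)) = -25613 - (-33 - 7/6*1/61*(-24)) = -25613 - (-33 - 7/366*(-24)) = -25613 - (-33 + 28/61) = -25613 - 1*(-1985/61) = -25613 + 1985/61 = -1560408/61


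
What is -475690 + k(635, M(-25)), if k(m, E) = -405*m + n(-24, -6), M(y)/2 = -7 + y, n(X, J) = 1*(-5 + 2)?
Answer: -732868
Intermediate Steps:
n(X, J) = -3 (n(X, J) = 1*(-3) = -3)
M(y) = -14 + 2*y (M(y) = 2*(-7 + y) = -14 + 2*y)
k(m, E) = -3 - 405*m (k(m, E) = -405*m - 3 = -3 - 405*m)
-475690 + k(635, M(-25)) = -475690 + (-3 - 405*635) = -475690 + (-3 - 257175) = -475690 - 257178 = -732868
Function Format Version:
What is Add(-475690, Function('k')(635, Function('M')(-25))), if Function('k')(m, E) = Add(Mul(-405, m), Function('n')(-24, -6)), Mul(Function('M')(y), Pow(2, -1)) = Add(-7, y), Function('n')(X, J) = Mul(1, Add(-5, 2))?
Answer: -732868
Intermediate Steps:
Function('n')(X, J) = -3 (Function('n')(X, J) = Mul(1, -3) = -3)
Function('M')(y) = Add(-14, Mul(2, y)) (Function('M')(y) = Mul(2, Add(-7, y)) = Add(-14, Mul(2, y)))
Function('k')(m, E) = Add(-3, Mul(-405, m)) (Function('k')(m, E) = Add(Mul(-405, m), -3) = Add(-3, Mul(-405, m)))
Add(-475690, Function('k')(635, Function('M')(-25))) = Add(-475690, Add(-3, Mul(-405, 635))) = Add(-475690, Add(-3, -257175)) = Add(-475690, -257178) = -732868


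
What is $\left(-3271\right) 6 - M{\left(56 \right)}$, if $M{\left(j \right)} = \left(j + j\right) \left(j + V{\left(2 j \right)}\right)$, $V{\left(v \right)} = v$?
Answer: $-38442$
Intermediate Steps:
$M{\left(j \right)} = 6 j^{2}$ ($M{\left(j \right)} = \left(j + j\right) \left(j + 2 j\right) = 2 j 3 j = 6 j^{2}$)
$\left(-3271\right) 6 - M{\left(56 \right)} = \left(-3271\right) 6 - 6 \cdot 56^{2} = -19626 - 6 \cdot 3136 = -19626 - 18816 = -38442$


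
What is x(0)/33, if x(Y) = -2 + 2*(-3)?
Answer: -8/33 ≈ -0.24242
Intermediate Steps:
x(Y) = -8 (x(Y) = -2 - 6 = -8)
x(0)/33 = -8/33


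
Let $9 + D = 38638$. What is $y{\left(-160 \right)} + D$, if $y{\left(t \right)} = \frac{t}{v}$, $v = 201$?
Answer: $\frac{7764269}{201} \approx 38628.0$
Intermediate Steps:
$y{\left(t \right)} = \frac{t}{201}$
$D = 38629$ ($D = -9 + 38638 = 38629$)
$y{\left(-160 \right)} + D = \frac{1}{201} \left(-160\right) + 38629 = - \frac{160}{201} + 38629 = \frac{7764269}{201}$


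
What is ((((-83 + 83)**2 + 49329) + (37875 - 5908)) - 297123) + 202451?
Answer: -13376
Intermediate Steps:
((((-83 + 83)**2 + 49329) + (37875 - 5908)) - 297123) + 202451 = (((0**2 + 49329) + 31967) - 297123) + 202451 = (((0 + 49329) + 31967) - 297123) + 202451 = ((49329 + 31967) - 297123) + 202451 = (81296 - 297123) + 202451 = -215827 + 202451 = -13376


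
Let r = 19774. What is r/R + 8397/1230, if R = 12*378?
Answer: 5200901/464940 ≈ 11.186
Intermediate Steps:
R = 4536
r/R + 8397/1230 = 19774/4536 + 8397/1230 = 19774*(1/4536) + 8397*(1/1230) = 9887/2268 + 2799/410 = 5200901/464940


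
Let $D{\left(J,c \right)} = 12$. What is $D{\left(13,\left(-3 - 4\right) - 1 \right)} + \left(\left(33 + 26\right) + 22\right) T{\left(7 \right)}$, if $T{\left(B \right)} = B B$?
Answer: $3981$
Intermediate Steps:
$T{\left(B \right)} = B^{2}$
$D{\left(13,\left(-3 - 4\right) - 1 \right)} + \left(\left(33 + 26\right) + 22\right) T{\left(7 \right)} = 12 + \left(\left(33 + 26\right) + 22\right) 7^{2} = 12 + \left(59 + 22\right) 49 = 12 + 81 \cdot 49 = 12 + 3969 = 3981$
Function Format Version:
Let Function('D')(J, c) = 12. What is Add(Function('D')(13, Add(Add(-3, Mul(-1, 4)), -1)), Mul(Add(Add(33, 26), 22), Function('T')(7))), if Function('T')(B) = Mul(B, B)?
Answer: 3981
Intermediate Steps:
Function('T')(B) = Pow(B, 2)
Add(Function('D')(13, Add(Add(-3, Mul(-1, 4)), -1)), Mul(Add(Add(33, 26), 22), Function('T')(7))) = Add(12, Mul(Add(Add(33, 26), 22), Pow(7, 2))) = Add(12, Mul(Add(59, 22), 49)) = Add(12, Mul(81, 49)) = Add(12, 3969) = 3981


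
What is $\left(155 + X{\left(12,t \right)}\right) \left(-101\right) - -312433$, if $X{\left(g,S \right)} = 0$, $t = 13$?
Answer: $296778$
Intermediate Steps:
$\left(155 + X{\left(12,t \right)}\right) \left(-101\right) - -312433 = \left(155 + 0\right) \left(-101\right) - -312433 = 155 \left(-101\right) + 312433 = -15655 + 312433 = 296778$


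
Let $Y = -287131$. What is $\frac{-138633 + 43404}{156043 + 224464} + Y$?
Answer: $- \frac{109255450646}{380507} \approx -2.8713 \cdot 10^{5}$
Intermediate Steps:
$\frac{-138633 + 43404}{156043 + 224464} + Y = \frac{-138633 + 43404}{156043 + 224464} - 287131 = - \frac{95229}{380507} - 287131 = - \frac{109255450646}{380507}$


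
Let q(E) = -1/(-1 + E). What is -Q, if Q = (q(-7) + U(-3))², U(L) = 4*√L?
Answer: 3071/64 - I*√3 ≈ 47.984 - 1.732*I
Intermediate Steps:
Q = (⅛ + 4*I*√3)² (Q = (-1/(-1 - 7) + 4*√(-3))² = (-1/(-8) + 4*(I*√3))² = (-1*(-⅛) + 4*I*√3)² = (⅛ + 4*I*√3)² ≈ -47.984 + 1.7321*I)
-Q = -(-3071/64 + I*√3) = 3071/64 - I*√3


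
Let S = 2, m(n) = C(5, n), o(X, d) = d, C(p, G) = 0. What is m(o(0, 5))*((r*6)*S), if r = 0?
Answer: 0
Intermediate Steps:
m(n) = 0
m(o(0, 5))*((r*6)*S) = 0*((0*6)*2) = 0*(0*2) = 0*0 = 0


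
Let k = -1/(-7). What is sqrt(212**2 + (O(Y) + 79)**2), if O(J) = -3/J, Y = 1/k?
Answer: 2*sqrt(626189)/7 ≈ 226.09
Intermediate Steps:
k = 1/7 (k = -1*(-1/7) = 1/7 ≈ 0.14286)
Y = 7 (Y = 1/(1/7) = 7)
sqrt(212**2 + (O(Y) + 79)**2) = sqrt(212**2 + (-3/7 + 79)**2) = sqrt(44944 + (-3*1/7 + 79)**2) = sqrt(44944 + (-3/7 + 79)**2) = sqrt(44944 + (550/7)**2) = sqrt(44944 + 302500/49) = sqrt(2504756/49) = 2*sqrt(626189)/7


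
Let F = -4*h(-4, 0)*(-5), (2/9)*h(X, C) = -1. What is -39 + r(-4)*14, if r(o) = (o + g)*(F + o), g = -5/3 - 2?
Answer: 30151/3 ≈ 10050.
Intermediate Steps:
h(X, C) = -9/2 (h(X, C) = (9/2)*(-1) = -9/2)
g = -11/3 (g = -5*⅓ - 2 = -5/3 - 2 = -11/3 ≈ -3.6667)
F = -90 (F = -4*(-9/2)*(-5) = 18*(-5) = -90)
r(o) = (-90 + o)*(-11/3 + o) (r(o) = (o - 11/3)*(-90 + o) = (-11/3 + o)*(-90 + o) = (-90 + o)*(-11/3 + o))
-39 + r(-4)*14 = -39 + (330 + (-4)² - 281/3*(-4))*14 = -39 + (330 + 16 + 1124/3)*14 = -39 + (2162/3)*14 = -39 + 30268/3 = 30151/3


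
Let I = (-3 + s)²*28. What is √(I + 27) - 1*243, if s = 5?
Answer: -243 + √139 ≈ -231.21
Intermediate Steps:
I = 112 (I = (-3 + 5)²*28 = 2²*28 = 4*28 = 112)
√(I + 27) - 1*243 = √(112 + 27) - 1*243 = √139 - 243 = -243 + √139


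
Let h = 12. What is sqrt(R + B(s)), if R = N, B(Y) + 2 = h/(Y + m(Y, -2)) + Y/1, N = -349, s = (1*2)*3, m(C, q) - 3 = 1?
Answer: 3*I*sqrt(955)/5 ≈ 18.542*I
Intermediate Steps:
m(C, q) = 4 (m(C, q) = 3 + 1 = 4)
s = 6 (s = 2*3 = 6)
B(Y) = -2 + Y + 12/(4 + Y) (B(Y) = -2 + (12/(Y + 4) + Y/1) = -2 + (12/(4 + Y) + Y*1) = -2 + (12/(4 + Y) + Y) = -2 + (Y + 12/(4 + Y)) = -2 + Y + 12/(4 + Y))
R = -349
sqrt(R + B(s)) = sqrt(-349 + (4 + 6**2 + 2*6)/(4 + 6)) = sqrt(-349 + (4 + 36 + 12)/10) = sqrt(-349 + (1/10)*52) = sqrt(-349 + 26/5) = sqrt(-1719/5) = 3*I*sqrt(955)/5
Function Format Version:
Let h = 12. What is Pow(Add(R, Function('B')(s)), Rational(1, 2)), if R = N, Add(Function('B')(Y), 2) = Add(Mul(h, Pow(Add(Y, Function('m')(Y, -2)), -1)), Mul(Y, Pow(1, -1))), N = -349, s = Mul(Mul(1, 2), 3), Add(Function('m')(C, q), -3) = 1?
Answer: Mul(Rational(3, 5), I, Pow(955, Rational(1, 2))) ≈ Mul(18.542, I)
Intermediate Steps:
Function('m')(C, q) = 4 (Function('m')(C, q) = Add(3, 1) = 4)
s = 6 (s = Mul(2, 3) = 6)
Function('B')(Y) = Add(-2, Y, Mul(12, Pow(Add(4, Y), -1))) (Function('B')(Y) = Add(-2, Add(Mul(12, Pow(Add(Y, 4), -1)), Mul(Y, Pow(1, -1)))) = Add(-2, Add(Mul(12, Pow(Add(4, Y), -1)), Mul(Y, 1))) = Add(-2, Add(Mul(12, Pow(Add(4, Y), -1)), Y)) = Add(-2, Add(Y, Mul(12, Pow(Add(4, Y), -1)))) = Add(-2, Y, Mul(12, Pow(Add(4, Y), -1))))
R = -349
Pow(Add(R, Function('B')(s)), Rational(1, 2)) = Pow(Add(-349, Mul(Pow(Add(4, 6), -1), Add(4, Pow(6, 2), Mul(2, 6)))), Rational(1, 2)) = Pow(Add(-349, Mul(Pow(10, -1), Add(4, 36, 12))), Rational(1, 2)) = Pow(Add(-349, Mul(Rational(1, 10), 52)), Rational(1, 2)) = Pow(Add(-349, Rational(26, 5)), Rational(1, 2)) = Pow(Rational(-1719, 5), Rational(1, 2)) = Mul(Rational(3, 5), I, Pow(955, Rational(1, 2)))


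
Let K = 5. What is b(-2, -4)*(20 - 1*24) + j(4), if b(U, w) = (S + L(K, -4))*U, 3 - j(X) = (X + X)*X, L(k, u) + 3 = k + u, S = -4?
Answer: -77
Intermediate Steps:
L(k, u) = -3 + k + u (L(k, u) = -3 + (k + u) = -3 + k + u)
j(X) = 3 - 2*X² (j(X) = 3 - (X + X)*X = 3 - 2*X*X = 3 - 2*X²)
b(U, w) = -6*U (b(U, w) = (-4 + (-3 + 5 - 4))*U = (-4 - 2)*U = -6*U)
b(-2, -4)*(20 - 1*24) + j(4) = (-6*(-2))*(20 - 1*24) + (3 - 2*4²) = 12*(20 - 24) + (3 - 2*16) = 12*(-4) + (3 - 32) = -48 - 29 = -77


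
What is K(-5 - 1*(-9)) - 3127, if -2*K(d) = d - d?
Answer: -3127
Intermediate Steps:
K(d) = 0 (K(d) = -(d - d)/2 = -1/2*0 = 0)
K(-5 - 1*(-9)) - 3127 = 0 - 3127 = -3127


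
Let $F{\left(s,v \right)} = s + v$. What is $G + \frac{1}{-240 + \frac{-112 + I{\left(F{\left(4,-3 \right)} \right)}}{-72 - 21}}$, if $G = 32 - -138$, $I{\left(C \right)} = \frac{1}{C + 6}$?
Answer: $\frac{8809013}{51819} \approx 170.0$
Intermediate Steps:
$I{\left(C \right)} = \frac{1}{6 + C}$
$G = 170$ ($G = 32 + 138 = 170$)
$G + \frac{1}{-240 + \frac{-112 + I{\left(F{\left(4,-3 \right)} \right)}}{-72 - 21}} = 170 + \frac{1}{-240 + \frac{-112 + \frac{1}{6 + \left(4 - 3\right)}}{-72 - 21}} = 170 + \frac{1}{-240 + \frac{-112 + \frac{1}{6 + 1}}{-93}} = 170 + \frac{1}{-240 + \left(-112 + \frac{1}{7}\right) \left(- \frac{1}{93}\right)} = 170 + \frac{1}{-240 - - \frac{261}{217}} = 170 + \frac{1}{-240 + \frac{261}{217}} = 170 + \frac{1}{- \frac{51819}{217}} = 170 - \frac{217}{51819} = \frac{8809013}{51819}$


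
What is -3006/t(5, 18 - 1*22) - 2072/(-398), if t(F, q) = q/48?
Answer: 7179364/199 ≈ 36077.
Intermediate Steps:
t(F, q) = q/48 (t(F, q) = q*(1/48) = q/48)
-3006/t(5, 18 - 1*22) - 2072/(-398) = -3006*48/(18 - 1*22) - 2072/(-398) = -3006*48/(18 - 22) - 2072*(-1/398) = -3006/((1/48)*(-4)) + 1036/199 = -3006/(-1/12) + 1036/199 = -3006*(-12) + 1036/199 = 36072 + 1036/199 = 7179364/199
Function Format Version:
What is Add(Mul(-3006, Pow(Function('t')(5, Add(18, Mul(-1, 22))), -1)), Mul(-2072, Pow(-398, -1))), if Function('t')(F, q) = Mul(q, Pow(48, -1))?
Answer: Rational(7179364, 199) ≈ 36077.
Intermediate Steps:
Function('t')(F, q) = Mul(Rational(1, 48), q) (Function('t')(F, q) = Mul(q, Rational(1, 48)) = Mul(Rational(1, 48), q))
Add(Mul(-3006, Pow(Function('t')(5, Add(18, Mul(-1, 22))), -1)), Mul(-2072, Pow(-398, -1))) = Add(Mul(-3006, Pow(Mul(Rational(1, 48), Add(18, Mul(-1, 22))), -1)), Mul(-2072, Pow(-398, -1))) = Add(Mul(-3006, Pow(Mul(Rational(1, 48), Add(18, -22)), -1)), Mul(-2072, Rational(-1, 398))) = Add(Mul(-3006, Pow(Mul(Rational(1, 48), -4), -1)), Rational(1036, 199)) = Add(Mul(-3006, Pow(Rational(-1, 12), -1)), Rational(1036, 199)) = Add(Mul(-3006, -12), Rational(1036, 199)) = Add(36072, Rational(1036, 199)) = Rational(7179364, 199)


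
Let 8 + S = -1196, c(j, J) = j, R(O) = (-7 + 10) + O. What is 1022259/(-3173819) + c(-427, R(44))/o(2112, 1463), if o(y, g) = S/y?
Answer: 102178405215/136474217 ≈ 748.70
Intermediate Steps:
R(O) = 3 + O
S = -1204 (S = -8 - 1196 = -1204)
o(y, g) = -1204/y
1022259/(-3173819) + c(-427, R(44))/o(2112, 1463) = 1022259/(-3173819) - 427/((-1204/2112)) = 1022259*(-1/3173819) - 427/((-1204*1/2112)) = -1022259/3173819 - 427/(-301/528) = -1022259/3173819 - 427*(-528/301) = -1022259/3173819 + 32208/43 = 102178405215/136474217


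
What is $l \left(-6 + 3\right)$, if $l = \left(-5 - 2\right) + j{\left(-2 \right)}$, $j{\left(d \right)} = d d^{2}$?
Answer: $45$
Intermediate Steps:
$j{\left(d \right)} = d^{3}$
$l = -15$ ($l = \left(-5 - 2\right) + \left(-2\right)^{3} = -7 - 8 = -15$)
$l \left(-6 + 3\right) = - 15 \left(-6 + 3\right) = \left(-15\right) \left(-3\right) = 45$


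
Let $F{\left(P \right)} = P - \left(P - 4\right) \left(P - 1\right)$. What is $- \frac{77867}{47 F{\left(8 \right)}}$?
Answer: $\frac{77867}{940} \approx 82.837$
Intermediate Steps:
$F{\left(P \right)} = P - \left(-1 + P\right) \left(-4 + P\right)$ ($F{\left(P \right)} = P - \left(-4 + P\right) \left(-1 + P\right) = P - \left(-1 + P\right) \left(-4 + P\right)$)
$- \frac{77867}{47 F{\left(8 \right)}} = - \frac{77867}{47 \left(-4 - 8^{2} + 6 \cdot 8\right)} = - \frac{77867}{47 \left(-4 - 64 + 48\right)} = - \frac{77867}{47 \left(-20\right)} = - \frac{77867}{-940} = \left(-77867\right) \left(- \frac{1}{940}\right) = \frac{77867}{940}$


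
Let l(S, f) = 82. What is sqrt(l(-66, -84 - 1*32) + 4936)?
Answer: sqrt(5018) ≈ 70.838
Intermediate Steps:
sqrt(l(-66, -84 - 1*32) + 4936) = sqrt(82 + 4936) = sqrt(5018)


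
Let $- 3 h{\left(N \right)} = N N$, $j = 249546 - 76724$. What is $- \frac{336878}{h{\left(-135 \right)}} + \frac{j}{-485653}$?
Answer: $\frac{162555917684}{2950341975} \approx 55.097$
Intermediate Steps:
$j = 172822$ ($j = 249546 - 76724 = 172822$)
$h{\left(N \right)} = - \frac{N^{2}}{3}$ ($h{\left(N \right)} = - \frac{N N}{3} = - \frac{N^{2}}{3}$)
$- \frac{336878}{h{\left(-135 \right)}} + \frac{j}{-485653} = - \frac{336878}{\left(- \frac{1}{3}\right) \left(-135\right)^{2}} + \frac{172822}{-485653} = - \frac{336878}{\left(- \frac{1}{3}\right) 18225} + 172822 \left(- \frac{1}{485653}\right) = - \frac{336878}{-6075} - \frac{172822}{485653} = \left(-336878\right) \left(- \frac{1}{6075}\right) - \frac{172822}{485653} = \frac{336878}{6075} - \frac{172822}{485653} = \frac{162555917684}{2950341975}$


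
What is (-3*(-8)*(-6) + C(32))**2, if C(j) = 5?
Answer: 19321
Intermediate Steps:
(-3*(-8)*(-6) + C(32))**2 = (-3*(-8)*(-6) + 5)**2 = (24*(-6) + 5)**2 = (-144 + 5)**2 = (-139)**2 = 19321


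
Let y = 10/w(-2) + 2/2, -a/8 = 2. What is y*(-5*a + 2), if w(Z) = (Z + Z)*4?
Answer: 123/4 ≈ 30.750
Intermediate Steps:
a = -16 (a = -8*2 = -16)
w(Z) = 8*Z (w(Z) = (2*Z)*4 = 8*Z)
y = 3/8 (y = 10/((8*(-2))) + 2/2 = 10/(-16) + 2*(½) = 10*(-1/16) + 1 = -5/8 + 1 = 3/8 ≈ 0.37500)
y*(-5*a + 2) = 3*(-5*(-16) + 2)/8 = 3*(80 + 2)/8 = (3/8)*82 = 123/4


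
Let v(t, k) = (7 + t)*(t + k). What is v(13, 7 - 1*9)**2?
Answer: 48400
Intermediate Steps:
v(t, k) = (7 + t)*(k + t)
v(13, 7 - 1*9)**2 = (13**2 + 7*(7 - 1*9) + 7*13 + (7 - 1*9)*13)**2 = (169 + 7*(7 - 9) + 91 + (7 - 9)*13)**2 = (169 + 7*(-2) + 91 - 2*13)**2 = (169 - 14 + 91 - 26)**2 = 220**2 = 48400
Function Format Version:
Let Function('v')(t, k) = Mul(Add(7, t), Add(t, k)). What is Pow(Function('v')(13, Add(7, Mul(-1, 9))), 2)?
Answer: 48400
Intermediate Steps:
Function('v')(t, k) = Mul(Add(7, t), Add(k, t))
Pow(Function('v')(13, Add(7, Mul(-1, 9))), 2) = Pow(Add(Pow(13, 2), Mul(7, Add(7, Mul(-1, 9))), Mul(7, 13), Mul(Add(7, Mul(-1, 9)), 13)), 2) = Pow(Add(169, Mul(7, Add(7, -9)), 91, Mul(Add(7, -9), 13)), 2) = Pow(Add(169, Mul(7, -2), 91, Mul(-2, 13)), 2) = Pow(Add(169, -14, 91, -26), 2) = Pow(220, 2) = 48400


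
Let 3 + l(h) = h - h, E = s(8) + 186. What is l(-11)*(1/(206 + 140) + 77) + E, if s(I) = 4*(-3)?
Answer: -19725/346 ≈ -57.009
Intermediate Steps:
s(I) = -12
E = 174 (E = -12 + 186 = 174)
l(h) = -3 (l(h) = -3 + (h - h) = -3 + 0 = -3)
l(-11)*(1/(206 + 140) + 77) + E = -3*(1/(206 + 140) + 77) + 174 = -3*(1/346 + 77) + 174 = -3*26643/346 + 174 = -79929/346 + 174 = -19725/346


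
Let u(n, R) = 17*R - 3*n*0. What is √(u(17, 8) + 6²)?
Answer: 2*√43 ≈ 13.115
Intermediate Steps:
u(n, R) = 17*R (u(n, R) = 17*R + 0 = 17*R)
√(u(17, 8) + 6²) = √(17*8 + 6²) = √(136 + 36) = √172 = 2*√43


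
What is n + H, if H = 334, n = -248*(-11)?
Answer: 3062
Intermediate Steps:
n = 2728
n + H = 2728 + 334 = 3062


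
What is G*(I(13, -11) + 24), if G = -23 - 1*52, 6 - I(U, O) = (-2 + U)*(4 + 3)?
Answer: 3525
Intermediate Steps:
I(U, O) = 20 - 7*U (I(U, O) = 6 - (-2 + U)*(4 + 3) = 6 - (-2 + U)*7 = 6 - (-14 + 7*U) = 6 + (14 - 7*U) = 20 - 7*U)
G = -75 (G = -23 - 52 = -75)
G*(I(13, -11) + 24) = -75*((20 - 7*13) + 24) = -75*((20 - 91) + 24) = -75*(-71 + 24) = -75*(-47) = 3525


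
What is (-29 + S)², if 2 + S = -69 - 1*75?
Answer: 30625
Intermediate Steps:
S = -146 (S = -2 + (-69 - 1*75) = -2 + (-69 - 75) = -2 - 144 = -146)
(-29 + S)² = (-29 - 146)² = (-175)² = 30625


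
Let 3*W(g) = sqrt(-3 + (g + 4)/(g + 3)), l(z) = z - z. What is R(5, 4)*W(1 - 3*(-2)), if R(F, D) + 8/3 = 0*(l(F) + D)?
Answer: -4*I*sqrt(190)/45 ≈ -1.2252*I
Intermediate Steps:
l(z) = 0
R(F, D) = -8/3 (R(F, D) = -8/3 + 0*(0 + D) = -8/3 + 0*D = -8/3 + 0 = -8/3)
W(g) = sqrt(-3 + (4 + g)/(3 + g))/3 (W(g) = sqrt(-3 + (g + 4)/(g + 3))/3 = sqrt(-3 + (4 + g)/(3 + g))/3)
R(5, 4)*W(1 - 3*(-2)) = -8*sqrt((-5 - 2*(1 - 3*(-2)))/(3 + (1 - 3*(-2))))/9 = -8*sqrt((-5 - 2*(1 + 6))/(3 + (1 + 6)))/9 = -8*sqrt((-5 - 2*7)/(3 + 7))/9 = -8*sqrt((-5 - 14)/10)/9 = -8*sqrt((1/10)*(-19))/9 = -8*sqrt(-19/10)/9 = -8*I*sqrt(190)/10/9 = -4*I*sqrt(190)/45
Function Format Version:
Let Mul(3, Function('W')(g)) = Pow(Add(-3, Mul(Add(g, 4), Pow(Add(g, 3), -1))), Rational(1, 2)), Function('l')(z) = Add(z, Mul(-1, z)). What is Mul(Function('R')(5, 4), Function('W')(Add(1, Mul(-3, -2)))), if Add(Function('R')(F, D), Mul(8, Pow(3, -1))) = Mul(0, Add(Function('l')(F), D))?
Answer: Mul(Rational(-4, 45), I, Pow(190, Rational(1, 2))) ≈ Mul(-1.2252, I)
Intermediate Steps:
Function('l')(z) = 0
Function('R')(F, D) = Rational(-8, 3) (Function('R')(F, D) = Add(Rational(-8, 3), Mul(0, Add(0, D))) = Add(Rational(-8, 3), Mul(0, D)) = Add(Rational(-8, 3), 0) = Rational(-8, 3))
Function('W')(g) = Mul(Rational(1, 3), Pow(Add(-3, Mul(Pow(Add(3, g), -1), Add(4, g))), Rational(1, 2))) (Function('W')(g) = Mul(Rational(1, 3), Pow(Add(-3, Mul(Add(g, 4), Pow(Add(g, 3), -1))), Rational(1, 2))) = Mul(Rational(1, 3), Pow(Add(-3, Mul(Add(4, g), Pow(Add(3, g), -1))), Rational(1, 2))) = Mul(Rational(1, 3), Pow(Add(-3, Mul(Pow(Add(3, g), -1), Add(4, g))), Rational(1, 2))))
Mul(Function('R')(5, 4), Function('W')(Add(1, Mul(-3, -2)))) = Mul(Rational(-8, 3), Mul(Rational(1, 3), Pow(Mul(Pow(Add(3, Add(1, Mul(-3, -2))), -1), Add(-5, Mul(-2, Add(1, Mul(-3, -2))))), Rational(1, 2)))) = Mul(Rational(-8, 3), Mul(Rational(1, 3), Pow(Mul(Pow(Add(3, Add(1, 6)), -1), Add(-5, Mul(-2, Add(1, 6)))), Rational(1, 2)))) = Mul(Rational(-8, 3), Mul(Rational(1, 3), Pow(Mul(Pow(Add(3, 7), -1), Add(-5, Mul(-2, 7))), Rational(1, 2)))) = Mul(Rational(-8, 3), Mul(Rational(1, 3), Pow(Mul(Pow(10, -1), Add(-5, -14)), Rational(1, 2)))) = Mul(Rational(-8, 3), Mul(Rational(1, 3), Pow(Mul(Rational(1, 10), -19), Rational(1, 2)))) = Mul(Rational(-8, 3), Mul(Rational(1, 3), Pow(Rational(-19, 10), Rational(1, 2)))) = Mul(Rational(-8, 3), Mul(Rational(1, 3), Mul(Rational(1, 10), I, Pow(190, Rational(1, 2))))) = Mul(Rational(-8, 3), Mul(Rational(1, 30), I, Pow(190, Rational(1, 2)))) = Mul(Rational(-4, 45), I, Pow(190, Rational(1, 2)))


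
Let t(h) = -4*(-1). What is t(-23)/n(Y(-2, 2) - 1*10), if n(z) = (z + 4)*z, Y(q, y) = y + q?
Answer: 1/15 ≈ 0.066667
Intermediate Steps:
Y(q, y) = q + y
t(h) = 4
n(z) = z*(4 + z) (n(z) = (4 + z)*z = z*(4 + z))
t(-23)/n(Y(-2, 2) - 1*10) = 4/((((-2 + 2) - 1*10)*(4 + ((-2 + 2) - 1*10)))) = 4/(((0 - 10)*(4 + (0 - 10)))) = 4/((-10*(4 - 10))) = 4/((-10*(-6))) = 4/60 = 4*(1/60) = 1/15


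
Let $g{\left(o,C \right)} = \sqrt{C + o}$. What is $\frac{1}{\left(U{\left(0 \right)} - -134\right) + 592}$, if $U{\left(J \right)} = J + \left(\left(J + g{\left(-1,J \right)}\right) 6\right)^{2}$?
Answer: $\frac{1}{690} \approx 0.0014493$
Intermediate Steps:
$U{\left(J \right)} = J + \left(6 J + 6 \sqrt{-1 + J}\right)^{2}$ ($U{\left(J \right)} = J + \left(\left(J + \sqrt{J - 1}\right) 6\right)^{2} = J + \left(\left(J + \sqrt{-1 + J}\right) 6\right)^{2} = J + \left(6 J + 6 \sqrt{-1 + J}\right)^{2}$)
$\frac{1}{\left(U{\left(0 \right)} - -134\right) + 592} = \frac{1}{\left(\left(0 + 36 \left(0 + \sqrt{-1 + 0}\right)^{2}\right) - -134\right) + 592} = \frac{1}{\left(\left(0 + 36 \left(0 + \sqrt{-1}\right)^{2}\right) + 134\right) + 592} = \frac{1}{\left(\left(0 + 36 \left(0 + i\right)^{2}\right) + 134\right) + 592} = \frac{1}{\left(\left(0 + 36 i^{2}\right) + 134\right) + 592} = \frac{1}{\left(\left(0 + 36 \left(-1\right)\right) + 134\right) + 592} = \frac{1}{\left(\left(0 - 36\right) + 134\right) + 592} = \frac{1}{\left(-36 + 134\right) + 592} = \frac{1}{98 + 592} = \frac{1}{690}$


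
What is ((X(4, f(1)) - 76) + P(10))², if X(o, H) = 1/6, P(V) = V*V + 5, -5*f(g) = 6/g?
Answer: 30625/36 ≈ 850.69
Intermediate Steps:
f(g) = -6/(5*g)
P(V) = 5 + V² (P(V) = V² + 5 = 5 + V²)
X(o, H) = ⅙
((X(4, f(1)) - 76) + P(10))² = ((⅙ - 76) + (5 + 10²))² = (-455/6 + (5 + 100))² = (-455/6 + 105)² = (175/6)² = 30625/36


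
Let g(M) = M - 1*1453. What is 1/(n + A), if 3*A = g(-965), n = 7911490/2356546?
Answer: -1178273/945732293 ≈ -0.0012459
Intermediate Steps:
n = 3955745/1178273 (n = 7911490*(1/2356546) = 3955745/1178273 ≈ 3.3572)
g(M) = -1453 + M (g(M) = M - 1453 = -1453 + M)
A = -806 (A = (-1453 - 965)/3 = (⅓)*(-2418) = -806)
1/(n + A) = 1/(3955745/1178273 - 806) = 1/(-945732293/1178273) = -1178273/945732293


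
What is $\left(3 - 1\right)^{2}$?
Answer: $4$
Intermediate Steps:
$\left(3 - 1\right)^{2} = 2^{2} = 4$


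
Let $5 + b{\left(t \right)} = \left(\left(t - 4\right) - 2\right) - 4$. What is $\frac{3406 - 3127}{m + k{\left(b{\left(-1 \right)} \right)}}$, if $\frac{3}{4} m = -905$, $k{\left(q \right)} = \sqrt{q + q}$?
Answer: $- \frac{757485}{3276172} - \frac{2511 i \sqrt{2}}{3276172} \approx -0.23121 - 0.0010839 i$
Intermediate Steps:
$b{\left(t \right)} = -15 + t$ ($b{\left(t \right)} = -5 + \left(\left(\left(t - 4\right) - 2\right) - 4\right) = -5 + \left(\left(\left(-4 + t\right) - 2\right) - 4\right) = -5 + \left(\left(-6 + t\right) - 4\right) = -5 + \left(-10 + t\right) = -15 + t$)
$k{\left(q \right)} = \sqrt{2} \sqrt{q}$ ($k{\left(q \right)} = \sqrt{2 q} = \sqrt{2} \sqrt{q}$)
$m = - \frac{3620}{3}$ ($m = \frac{4}{3} \left(-905\right) = - \frac{3620}{3} \approx -1206.7$)
$\frac{3406 - 3127}{m + k{\left(b{\left(-1 \right)} \right)}} = \frac{3406 - 3127}{- \frac{3620}{3} + \sqrt{2} \sqrt{-15 - 1}} = \frac{279}{- \frac{3620}{3} + \sqrt{2} \sqrt{-16}} = \frac{279}{- \frac{3620}{3} + \sqrt{2} \cdot 4 i} = \frac{279}{- \frac{3620}{3} + 4 i \sqrt{2}}$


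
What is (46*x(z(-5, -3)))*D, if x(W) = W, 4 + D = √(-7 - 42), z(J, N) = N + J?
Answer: 1472 - 2576*I ≈ 1472.0 - 2576.0*I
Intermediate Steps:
z(J, N) = J + N
D = -4 + 7*I (D = -4 + √(-7 - 42) = -4 + √(-49) = -4 + 7*I ≈ -4.0 + 7.0*I)
(46*x(z(-5, -3)))*D = (46*(-5 - 3))*(-4 + 7*I) = (46*(-8))*(-4 + 7*I) = -368*(-4 + 7*I) = 1472 - 2576*I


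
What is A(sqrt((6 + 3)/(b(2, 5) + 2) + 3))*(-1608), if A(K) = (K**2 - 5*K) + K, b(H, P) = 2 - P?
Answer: 9648 + 6432*I*sqrt(6) ≈ 9648.0 + 15755.0*I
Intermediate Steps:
A(K) = K**2 - 4*K
A(sqrt((6 + 3)/(b(2, 5) + 2) + 3))*(-1608) = (sqrt((6 + 3)/((2 - 1*5) + 2) + 3)*(-4 + sqrt((6 + 3)/((2 - 1*5) + 2) + 3)))*(-1608) = (sqrt(9/((2 - 5) + 2) + 3)*(-4 + sqrt(9/((2 - 5) + 2) + 3)))*(-1608) = (sqrt(9/(-3 + 2) + 3)*(-4 + sqrt(9/(-3 + 2) + 3)))*(-1608) = (sqrt(9/(-1) + 3)*(-4 + sqrt(9/(-1) + 3)))*(-1608) = (sqrt(9*(-1) + 3)*(-4 + sqrt(9*(-1) + 3)))*(-1608) = (sqrt(-9 + 3)*(-4 + sqrt(-9 + 3)))*(-1608) = (sqrt(-6)*(-4 + sqrt(-6)))*(-1608) = ((I*sqrt(6))*(-4 + I*sqrt(6)))*(-1608) = (I*sqrt(6)*(-4 + I*sqrt(6)))*(-1608) = -1608*I*sqrt(6)*(-4 + I*sqrt(6))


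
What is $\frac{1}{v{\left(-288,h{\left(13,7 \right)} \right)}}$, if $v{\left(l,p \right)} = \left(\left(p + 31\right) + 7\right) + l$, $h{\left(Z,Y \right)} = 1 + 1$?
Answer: $- \frac{1}{248} \approx -0.0040323$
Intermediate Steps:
$h{\left(Z,Y \right)} = 2$
$v{\left(l,p \right)} = 38 + l + p$ ($v{\left(l,p \right)} = \left(\left(31 + p\right) + 7\right) + l = \left(38 + p\right) + l = 38 + l + p$)
$\frac{1}{v{\left(-288,h{\left(13,7 \right)} \right)}} = \frac{1}{38 - 288 + 2} = \frac{1}{-248} = - \frac{1}{248}$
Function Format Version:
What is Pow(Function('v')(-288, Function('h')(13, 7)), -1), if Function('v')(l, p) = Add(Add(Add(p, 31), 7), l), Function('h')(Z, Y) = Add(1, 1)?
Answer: Rational(-1, 248) ≈ -0.0040323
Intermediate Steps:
Function('h')(Z, Y) = 2
Function('v')(l, p) = Add(38, l, p) (Function('v')(l, p) = Add(Add(Add(31, p), 7), l) = Add(Add(38, p), l) = Add(38, l, p))
Pow(Function('v')(-288, Function('h')(13, 7)), -1) = Pow(Add(38, -288, 2), -1) = Pow(-248, -1) = Rational(-1, 248)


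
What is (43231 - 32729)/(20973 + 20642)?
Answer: 10502/41615 ≈ 0.25236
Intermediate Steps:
(43231 - 32729)/(20973 + 20642) = 10502/41615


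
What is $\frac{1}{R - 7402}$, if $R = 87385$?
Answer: $\frac{1}{79983} \approx 1.2503 \cdot 10^{-5}$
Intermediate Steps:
$\frac{1}{R - 7402} = \frac{1}{87385 - 7402} = \frac{1}{79983}$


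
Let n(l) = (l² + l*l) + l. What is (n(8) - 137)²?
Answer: 1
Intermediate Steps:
n(l) = l + 2*l² (n(l) = (l² + l²) + l = 2*l² + l = l + 2*l²)
(n(8) - 137)² = (8*(1 + 2*8) - 137)² = (8*(1 + 16) - 137)² = (8*17 - 137)² = (136 - 137)² = (-1)² = 1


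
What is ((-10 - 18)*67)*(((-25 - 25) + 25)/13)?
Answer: 46900/13 ≈ 3607.7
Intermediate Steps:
((-10 - 18)*67)*(((-25 - 25) + 25)/13) = (-28*67)*((-50 + 25)*(1/13)) = -(-46900)/13 = -1876*(-25/13) = 46900/13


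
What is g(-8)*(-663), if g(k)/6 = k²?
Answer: -254592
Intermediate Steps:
g(k) = 6*k²
g(-8)*(-663) = (6*(-8)²)*(-663) = (6*64)*(-663) = 384*(-663) = -254592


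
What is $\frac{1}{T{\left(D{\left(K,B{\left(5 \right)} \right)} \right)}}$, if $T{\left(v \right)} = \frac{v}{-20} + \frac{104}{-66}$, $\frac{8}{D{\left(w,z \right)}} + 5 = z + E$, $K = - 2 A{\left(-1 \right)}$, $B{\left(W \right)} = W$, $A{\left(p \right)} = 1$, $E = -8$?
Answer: $- \frac{660}{1007} \approx -0.65541$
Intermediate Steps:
$K = -2$ ($K = \left(-2\right) 1 = -2$)
$D{\left(w,z \right)} = \frac{8}{-13 + z}$ ($D{\left(w,z \right)} = \frac{8}{-5 + \left(z - 8\right)} = \frac{8}{-5 + \left(-8 + z\right)} = \frac{8}{-13 + z}$)
$T{\left(v \right)} = - \frac{52}{33} - \frac{v}{20}$ ($T{\left(v \right)} = v \left(- \frac{1}{20}\right) + 104 \left(- \frac{1}{66}\right) = - \frac{v}{20} - \frac{52}{33} = - \frac{52}{33} - \frac{v}{20}$)
$\frac{1}{T{\left(D{\left(K,B{\left(5 \right)} \right)} \right)}} = \frac{1}{- \frac{52}{33} - \frac{8 \frac{1}{-13 + 5}}{20}} = \frac{1}{- \frac{52}{33} - \frac{8 \frac{1}{-8}}{20}} = \frac{1}{- \frac{52}{33} - \frac{8 \left(- \frac{1}{8}\right)}{20}} = \frac{1}{- \frac{52}{33} - - \frac{1}{20}} = \frac{1}{- \frac{52}{33} + \frac{1}{20}} = \frac{1}{- \frac{1007}{660}} = - \frac{660}{1007}$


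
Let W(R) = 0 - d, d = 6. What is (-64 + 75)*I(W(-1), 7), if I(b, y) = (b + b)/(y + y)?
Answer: -66/7 ≈ -9.4286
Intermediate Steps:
W(R) = -6 (W(R) = 0 - 1*6 = 0 - 6 = -6)
I(b, y) = b/y (I(b, y) = (2*b)/((2*y)) = (2*b)*(1/(2*y)) = b/y)
(-64 + 75)*I(W(-1), 7) = (-64 + 75)*(-6/7) = 11*(-6*1/7) = 11*(-6/7) = -66/7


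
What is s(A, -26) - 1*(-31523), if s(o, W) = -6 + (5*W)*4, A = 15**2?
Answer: 30997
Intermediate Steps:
A = 225
s(o, W) = -6 + 20*W
s(A, -26) - 1*(-31523) = (-6 + 20*(-26)) - 1*(-31523) = (-6 - 520) + 31523 = -526 + 31523 = 30997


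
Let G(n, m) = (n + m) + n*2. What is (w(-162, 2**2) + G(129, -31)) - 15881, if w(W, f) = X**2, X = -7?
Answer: -15476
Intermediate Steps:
G(n, m) = m + 3*n (G(n, m) = (m + n) + 2*n = m + 3*n)
w(W, f) = 49 (w(W, f) = (-7)**2 = 49)
(w(-162, 2**2) + G(129, -31)) - 15881 = (49 + (-31 + 3*129)) - 15881 = (49 + (-31 + 387)) - 15881 = (49 + 356) - 15881 = 405 - 15881 = -15476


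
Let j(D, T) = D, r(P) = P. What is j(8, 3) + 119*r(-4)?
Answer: -468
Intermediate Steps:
j(8, 3) + 119*r(-4) = 8 + 119*(-4) = 8 - 476 = -468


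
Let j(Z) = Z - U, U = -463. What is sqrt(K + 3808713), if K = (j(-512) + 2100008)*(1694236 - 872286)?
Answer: sqrt(1726065108763) ≈ 1.3138e+6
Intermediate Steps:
j(Z) = 463 + Z (j(Z) = Z - 1*(-463) = Z + 463 = 463 + Z)
K = 1726061300050 (K = ((463 - 512) + 2100008)*(1694236 - 872286) = (-49 + 2100008)*821950 = 2099959*821950 = 1726061300050)
sqrt(K + 3808713) = sqrt(1726061300050 + 3808713) = sqrt(1726065108763)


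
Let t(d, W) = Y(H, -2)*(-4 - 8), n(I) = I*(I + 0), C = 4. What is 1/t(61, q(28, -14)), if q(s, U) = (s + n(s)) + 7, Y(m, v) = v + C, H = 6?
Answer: -1/24 ≈ -0.041667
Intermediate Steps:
Y(m, v) = 4 + v (Y(m, v) = v + 4 = 4 + v)
n(I) = I**2 (n(I) = I*I = I**2)
q(s, U) = 7 + s + s**2 (q(s, U) = (s + s**2) + 7 = 7 + s + s**2)
t(d, W) = -24 (t(d, W) = (4 - 2)*(-4 - 8) = 2*(-12) = -24)
1/t(61, q(28, -14)) = 1/(-24) = -1/24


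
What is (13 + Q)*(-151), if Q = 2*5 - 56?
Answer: 4983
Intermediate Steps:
Q = -46 (Q = 10 - 56 = -46)
(13 + Q)*(-151) = (13 - 46)*(-151) = -33*(-151) = 4983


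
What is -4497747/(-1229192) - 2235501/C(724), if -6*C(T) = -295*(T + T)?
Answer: -1820737757829/65632706840 ≈ -27.741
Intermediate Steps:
C(T) = 295*T/3 (C(T) = -(-295)*(T + T)/6 = -(-295)*2*T/6 = -(-295)*T/3 = 295*T/3)
-4497747/(-1229192) - 2235501/C(724) = -4497747/(-1229192) - 2235501/((295/3)*724) = -4497747*(-1/1229192) - 2235501/213580/3 = 4497747/1229192 - 2235501*3/213580 = 4497747/1229192 - 6706503/213580 = -1820737757829/65632706840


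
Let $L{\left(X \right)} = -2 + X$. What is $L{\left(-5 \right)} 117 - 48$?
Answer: $-867$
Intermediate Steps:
$L{\left(-5 \right)} 117 - 48 = \left(-2 - 5\right) 117 - 48 = \left(-7\right) 117 - 48 = -819 - 48 = -867$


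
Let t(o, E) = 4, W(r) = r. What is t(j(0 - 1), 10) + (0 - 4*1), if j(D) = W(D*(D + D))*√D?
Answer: 0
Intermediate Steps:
j(D) = 2*D^(5/2) (j(D) = (D*(D + D))*√D = (D*(2*D))*√D = (2*D²)*√D = 2*D^(5/2))
t(j(0 - 1), 10) + (0 - 4*1) = 4 + (0 - 4*1) = 4 + (0 - 4) = 4 - 4 = 0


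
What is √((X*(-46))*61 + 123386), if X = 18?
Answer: √72878 ≈ 269.96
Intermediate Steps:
√((X*(-46))*61 + 123386) = √((18*(-46))*61 + 123386) = √(-828*61 + 123386) = √(-50508 + 123386) = √72878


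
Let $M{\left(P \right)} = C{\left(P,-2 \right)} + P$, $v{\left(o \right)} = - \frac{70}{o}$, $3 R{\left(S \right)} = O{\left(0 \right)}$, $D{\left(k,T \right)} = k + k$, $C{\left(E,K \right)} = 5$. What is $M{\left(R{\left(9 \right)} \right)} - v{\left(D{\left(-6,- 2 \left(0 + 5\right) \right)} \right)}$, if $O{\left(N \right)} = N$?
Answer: $- \frac{5}{6} \approx -0.83333$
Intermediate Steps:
$D{\left(k,T \right)} = 2 k$
$R{\left(S \right)} = 0$ ($R{\left(S \right)} = \frac{1}{3} \cdot 0 = 0$)
$M{\left(P \right)} = 5 + P$
$M{\left(R{\left(9 \right)} \right)} - v{\left(D{\left(-6,- 2 \left(0 + 5\right) \right)} \right)} = \left(5 + 0\right) - - \frac{70}{2 \left(-6\right)} = 5 - - \frac{70}{-12} = 5 - \left(-70\right) \left(- \frac{1}{12}\right) = 5 - \frac{35}{6} = - \frac{5}{6}$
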